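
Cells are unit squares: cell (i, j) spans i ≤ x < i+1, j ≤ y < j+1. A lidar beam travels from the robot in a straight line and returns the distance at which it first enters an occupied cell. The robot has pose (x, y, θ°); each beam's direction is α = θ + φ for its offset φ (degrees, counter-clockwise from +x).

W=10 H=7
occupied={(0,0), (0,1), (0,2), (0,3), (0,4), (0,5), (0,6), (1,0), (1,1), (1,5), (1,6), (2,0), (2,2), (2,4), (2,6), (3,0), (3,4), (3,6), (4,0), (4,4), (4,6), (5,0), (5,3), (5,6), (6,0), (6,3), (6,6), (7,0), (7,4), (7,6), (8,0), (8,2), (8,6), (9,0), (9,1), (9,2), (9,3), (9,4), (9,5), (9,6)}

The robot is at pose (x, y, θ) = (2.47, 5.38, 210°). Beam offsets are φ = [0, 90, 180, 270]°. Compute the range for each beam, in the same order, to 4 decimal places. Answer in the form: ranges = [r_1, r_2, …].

ranges = [0.5427, 0.4388, 1.2400, 0.7159]

beam 1: φ=0°, α=210°
  dir = (cos 210°, sin 210°) = (-0.8660, -0.5000); from cell (2,5)
  next x-line at t=0.5427, next y-line at t=0.7600; Δt_x=1.1547, Δt_y=2.0000
    x: enter (1,5) at t=0.5427 ← occupied
  → r_1 = 0.5427
beam 2: φ=90°, α=300°
  dir = (cos 300°, sin 300°) = (0.5000, -0.8660); from cell (2,5)
  next x-line at t=1.0600, next y-line at t=0.4388; Δt_x=2.0000, Δt_y=1.1547
    y: enter (2,4) at t=0.4388 ← occupied
  → r_2 = 0.4388
beam 3: φ=180°, α=30°
  dir = (cos 30°, sin 30°) = (0.8660, 0.5000); from cell (2,5)
  next x-line at t=0.6120, next y-line at t=1.2400; Δt_x=1.1547, Δt_y=2.0000
    x: enter (3,5) at t=0.6120
    y: enter (3,6) at t=1.2400 ← occupied
  → r_3 = 1.2400
beam 4: φ=270°, α=120°
  dir = (cos 120°, sin 120°) = (-0.5000, 0.8660); from cell (2,5)
  next x-line at t=0.9400, next y-line at t=0.7159; Δt_x=2.0000, Δt_y=1.1547
    y: enter (2,6) at t=0.7159 ← occupied
  → r_4 = 0.7159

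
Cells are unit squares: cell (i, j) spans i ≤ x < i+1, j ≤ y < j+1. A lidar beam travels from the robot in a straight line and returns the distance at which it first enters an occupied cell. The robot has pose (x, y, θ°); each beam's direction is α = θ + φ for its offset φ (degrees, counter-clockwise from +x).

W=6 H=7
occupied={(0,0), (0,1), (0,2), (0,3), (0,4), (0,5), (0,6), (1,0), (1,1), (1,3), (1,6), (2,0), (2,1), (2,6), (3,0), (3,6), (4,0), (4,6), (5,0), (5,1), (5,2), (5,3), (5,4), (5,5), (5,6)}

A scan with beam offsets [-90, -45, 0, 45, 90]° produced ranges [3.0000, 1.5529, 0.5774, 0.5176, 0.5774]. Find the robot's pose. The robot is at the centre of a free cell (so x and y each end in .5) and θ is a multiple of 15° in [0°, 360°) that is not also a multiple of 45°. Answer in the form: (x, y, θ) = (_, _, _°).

(x, y, θ) = (4.5, 1.5, 240°)

Enumerate (i+0.5, j+0.5, θ) over the 17 free cells and 16 admissible headings. For each, cast all 5 beams and compare to the given ranges.
  (4.5, 3.5, 75°): beam 1 = 0.5176 ≠ 3.0000 ✗
  (4.5, 2.5, 195°): beam 1 = 3.6235 ≠ 3.0000 ✗
  (4.5, 5.5, 15°): beam 1 = 1.9319 ≠ 3.0000 ✗
  (1.5, 2.5, 60°): beam 1 = 1.0000 ≠ 3.0000 ✗
  (3.5, 1.5, 330°): beam 1 = 0.5774 ≠ 3.0000 ✗
  …
  (4.5, 1.5, 240°): r_1=3.0000, r_2=1.5529, r_3=0.5774, r_4=0.5176, r_5=0.5774 — all match ✓
Only this pose fits every beam.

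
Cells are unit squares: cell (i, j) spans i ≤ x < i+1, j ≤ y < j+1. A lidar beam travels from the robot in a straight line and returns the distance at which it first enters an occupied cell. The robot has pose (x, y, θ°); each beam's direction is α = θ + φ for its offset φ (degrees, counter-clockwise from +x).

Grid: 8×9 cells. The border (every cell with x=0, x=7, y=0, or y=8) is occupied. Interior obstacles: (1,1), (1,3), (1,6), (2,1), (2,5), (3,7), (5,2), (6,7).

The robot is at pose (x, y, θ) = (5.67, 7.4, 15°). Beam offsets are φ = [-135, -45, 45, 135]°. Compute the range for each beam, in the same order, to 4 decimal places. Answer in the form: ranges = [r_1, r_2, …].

beam 1: φ=-135°, α=240°
  d=(-0.5000,-0.8660)  start (5,7)  tX=1.3400 tY=0.4619  stride 1/|dx|=2.0000 1/|dy|=1.1547
    cross y-line → (5,6), t=0.4619
    cross x-line → (4,6), t=1.3400
    cross y-line → (4,5), t=1.6166
    cross y-line → (4,4), t=2.7713
    cross x-line → (3,4), t=3.3400
    cross y-line → (3,3), t=3.9260
    cross y-line → (3,2), t=5.0807
    cross x-line → (2,2), t=5.3400
    cross y-line → (2,1), t=6.2354 (wall)
  → r_1 = 6.2354
beam 2: φ=-45°, α=330°
  d=(0.8660,-0.5000)  start (5,7)  tX=0.3811 tY=0.8000  stride 1/|dx|=1.1547 1/|dy|=2.0000
    cross x-line → (6,7), t=0.3811 (wall)
  → r_2 = 0.3811
beam 3: φ=45°, α=60°
  d=(0.5000,0.8660)  start (5,7)  tX=0.6600 tY=0.6928  stride 1/|dx|=2.0000 1/|dy|=1.1547
    cross x-line → (6,7), t=0.6600 (wall)
  → r_3 = 0.6600
beam 4: φ=135°, α=150°
  d=(-0.8660,0.5000)  start (5,7)  tX=0.7736 tY=1.2000  stride 1/|dx|=1.1547 1/|dy|=2.0000
    cross x-line → (4,7), t=0.7736
    cross y-line → (4,8), t=1.2000 (wall)
  → r_4 = 1.2000

ranges = [6.2354, 0.3811, 0.6600, 1.2000]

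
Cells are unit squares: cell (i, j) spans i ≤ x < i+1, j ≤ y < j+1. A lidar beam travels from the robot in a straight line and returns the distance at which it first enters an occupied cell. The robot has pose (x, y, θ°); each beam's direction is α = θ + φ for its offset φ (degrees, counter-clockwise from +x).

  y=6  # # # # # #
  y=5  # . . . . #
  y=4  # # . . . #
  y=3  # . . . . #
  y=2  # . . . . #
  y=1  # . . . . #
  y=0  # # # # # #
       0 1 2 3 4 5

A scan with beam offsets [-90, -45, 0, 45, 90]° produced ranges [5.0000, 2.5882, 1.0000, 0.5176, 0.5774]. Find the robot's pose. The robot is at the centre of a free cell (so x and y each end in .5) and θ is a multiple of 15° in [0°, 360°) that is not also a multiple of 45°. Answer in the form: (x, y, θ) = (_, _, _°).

Enumerate (i+0.5, j+0.5, θ) over the 19 free cells and 16 admissible headings. For each, cast all 5 beams and compare to the given ranges.
  (3.5, 3.5, 150°): beam 1 = 2.8868 ≠ 5.0000 ✗
  (4.5, 5.5, 60°): beam 1 = 0.5774 ≠ 5.0000 ✗
  (3.5, 5.5, 210°): beam 1 = 0.5774 ≠ 5.0000 ✗
  (2.5, 5.5, 120°): beam 1 = 1.0000 ≠ 5.0000 ✗
  (4.5, 1.5, 240°): beam 1 = 4.0415 ≠ 5.0000 ✗
  …
  (2.5, 5.5, 30°): r_1=5.0000, r_2=2.5882, r_3=1.0000, r_4=0.5176, r_5=0.5774 — all match ✓
Only this pose fits every beam.

(x, y, θ) = (2.5, 5.5, 30°)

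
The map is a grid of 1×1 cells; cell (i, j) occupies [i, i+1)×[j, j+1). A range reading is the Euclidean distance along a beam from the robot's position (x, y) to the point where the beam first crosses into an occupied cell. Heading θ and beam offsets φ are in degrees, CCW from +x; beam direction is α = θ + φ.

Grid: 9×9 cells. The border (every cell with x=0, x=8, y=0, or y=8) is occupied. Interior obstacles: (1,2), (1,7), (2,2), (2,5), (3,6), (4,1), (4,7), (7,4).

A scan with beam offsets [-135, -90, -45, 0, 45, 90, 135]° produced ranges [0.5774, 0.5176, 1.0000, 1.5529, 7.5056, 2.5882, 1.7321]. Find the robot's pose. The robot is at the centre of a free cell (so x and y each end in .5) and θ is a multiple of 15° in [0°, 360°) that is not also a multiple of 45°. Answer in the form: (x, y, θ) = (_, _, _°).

Candidates: 41 free-cell centres × 16 headings = 656 poses. Raycast each; keep the one whose scan matches to 4 dp.
  (3.5, 2.5, 240°): beam 1 = 2.5882 ≠ 0.5774 ✗
  (1.5, 4.5, 165°): beam 1 = 1.0000 ≠ 0.5774 ✗
  (6.5, 6.5, 105°): beam 1 = 1.7321 ≠ 0.5774 ✗
  (4.5, 6.5, 150°): beam 1 = 3.6235 ≠ 0.5774 ✗
  …
  (6.5, 7.5, 195°): r_1=0.5774, r_2=0.5176, r_3=1.0000, r_4=1.5529, r_5=7.5056, r_6=2.5882, r_7=1.7321 — all match ✓
Only this pose fits every beam.

(x, y, θ) = (6.5, 7.5, 195°)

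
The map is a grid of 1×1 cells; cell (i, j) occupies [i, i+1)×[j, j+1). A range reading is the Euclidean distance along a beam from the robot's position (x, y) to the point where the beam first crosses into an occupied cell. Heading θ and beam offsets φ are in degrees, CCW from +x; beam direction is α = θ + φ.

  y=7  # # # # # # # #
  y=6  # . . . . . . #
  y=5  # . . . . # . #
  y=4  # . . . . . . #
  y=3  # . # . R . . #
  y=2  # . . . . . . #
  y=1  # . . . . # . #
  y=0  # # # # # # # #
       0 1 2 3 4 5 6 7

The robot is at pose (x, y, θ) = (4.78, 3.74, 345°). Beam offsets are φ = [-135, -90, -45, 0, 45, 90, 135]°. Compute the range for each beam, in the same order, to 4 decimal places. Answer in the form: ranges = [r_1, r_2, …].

ranges = [4.3648, 2.8367, 2.0092, 2.2983, 2.5634, 1.3044, 3.7643]

beam 1: φ=-135°, α=210°
  d=(-0.8660,-0.5000)  start (4,3)  tX=0.9007 tY=1.4800  stride 1/|dx|=1.1547 1/|dy|=2.0000
    cross x-line → (3,3), t=0.9007
    cross y-line → (3,2), t=1.4800
    cross x-line → (2,2), t=2.0554
    cross x-line → (1,2), t=3.2101
    cross y-line → (1,1), t=3.4800
    cross x-line → (0,1), t=4.3648 (wall)
  → r_1 = 4.3648
beam 2: φ=-90°, α=255°
  d=(-0.2588,-0.9659)  start (4,3)  tX=3.0137 tY=0.7661  stride 1/|dx|=3.8637 1/|dy|=1.0353
    cross y-line → (4,2), t=0.7661
    cross y-line → (4,1), t=1.8014
    cross y-line → (4,0), t=2.8367 (wall)
  → r_2 = 2.8367
beam 3: φ=-45°, α=300°
  d=(0.5000,-0.8660)  start (4,3)  tX=0.4400 tY=0.8545  stride 1/|dx|=2.0000 1/|dy|=1.1547
    cross x-line → (5,3), t=0.4400
    cross y-line → (5,2), t=0.8545
    cross y-line → (5,1), t=2.0092 (wall)
  → r_3 = 2.0092
beam 4: φ=0°, α=345°
  d=(0.9659,-0.2588)  start (4,3)  tX=0.2278 tY=2.8591  stride 1/|dx|=1.0353 1/|dy|=3.8637
    cross x-line → (5,3), t=0.2278
    cross x-line → (6,3), t=1.2630
    cross x-line → (7,3), t=2.2983 (wall)
  → r_4 = 2.2983
beam 5: φ=45°, α=30°
  d=(0.8660,0.5000)  start (4,3)  tX=0.2540 tY=0.5200  stride 1/|dx|=1.1547 1/|dy|=2.0000
    cross x-line → (5,3), t=0.2540
    cross y-line → (5,4), t=0.5200
    cross x-line → (6,4), t=1.4087
    cross y-line → (6,5), t=2.5200
    cross x-line → (7,5), t=2.5634 (wall)
  → r_5 = 2.5634
beam 6: φ=90°, α=75°
  d=(0.2588,0.9659)  start (4,3)  tX=0.8500 tY=0.2692  stride 1/|dx|=3.8637 1/|dy|=1.0353
    cross y-line → (4,4), t=0.2692
    cross x-line → (5,4), t=0.8500
    cross y-line → (5,5), t=1.3044 (wall)
  → r_6 = 1.3044
beam 7: φ=135°, α=120°
  d=(-0.5000,0.8660)  start (4,3)  tX=1.5600 tY=0.3002  stride 1/|dx|=2.0000 1/|dy|=1.1547
    cross y-line → (4,4), t=0.3002
    cross y-line → (4,5), t=1.4549
    cross x-line → (3,5), t=1.5600
    cross y-line → (3,6), t=2.6096
    cross x-line → (2,6), t=3.5600
    cross y-line → (2,7), t=3.7643 (wall)
  → r_7 = 3.7643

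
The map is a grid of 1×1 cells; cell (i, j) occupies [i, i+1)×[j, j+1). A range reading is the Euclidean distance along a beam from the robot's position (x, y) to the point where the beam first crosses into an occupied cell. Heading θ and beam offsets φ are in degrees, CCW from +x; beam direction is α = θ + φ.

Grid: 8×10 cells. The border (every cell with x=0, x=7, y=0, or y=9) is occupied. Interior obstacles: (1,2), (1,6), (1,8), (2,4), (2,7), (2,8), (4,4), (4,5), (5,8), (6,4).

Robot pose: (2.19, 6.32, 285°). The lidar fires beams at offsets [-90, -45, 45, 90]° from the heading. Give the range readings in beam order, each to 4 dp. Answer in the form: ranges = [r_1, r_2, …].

beam 1: φ=-90°, α=195°
  dir = (cos 195°, sin 195°) = (-0.9659, -0.2588); from cell (2,6)
  next x-line at t=0.1967, next y-line at t=1.2364; Δt_x=1.0353, Δt_y=3.8637
    x: enter (1,6) at t=0.1967 ← occupied
  → r_1 = 0.1967
beam 2: φ=-45°, α=240°
  dir = (cos 240°, sin 240°) = (-0.5000, -0.8660); from cell (2,6)
  next x-line at t=0.3800, next y-line at t=0.3695; Δt_x=2.0000, Δt_y=1.1547
    y: enter (2,5) at t=0.3695
    x: enter (1,5) at t=0.3800
    y: enter (1,4) at t=1.5242
    x: enter (0,4) at t=2.3800 ← occupied
  → r_2 = 2.3800
beam 3: φ=45°, α=330°
  dir = (cos 330°, sin 330°) = (0.8660, -0.5000); from cell (2,6)
  next x-line at t=0.9353, next y-line at t=0.6400; Δt_x=1.1547, Δt_y=2.0000
    y: enter (2,5) at t=0.6400
    x: enter (3,5) at t=0.9353
    x: enter (4,5) at t=2.0900 ← occupied
  → r_3 = 2.0900
beam 4: φ=90°, α=15°
  dir = (cos 15°, sin 15°) = (0.9659, 0.2588); from cell (2,6)
  next x-line at t=0.8386, next y-line at t=2.6273; Δt_x=1.0353, Δt_y=3.8637
    x: enter (3,6) at t=0.8386
    x: enter (4,6) at t=1.8738
    y: enter (4,7) at t=2.6273
    x: enter (5,7) at t=2.9091
    x: enter (6,7) at t=3.9444
    x: enter (7,7) at t=4.9797 ← occupied
  → r_4 = 4.9797

ranges = [0.1967, 2.3800, 2.0900, 4.9797]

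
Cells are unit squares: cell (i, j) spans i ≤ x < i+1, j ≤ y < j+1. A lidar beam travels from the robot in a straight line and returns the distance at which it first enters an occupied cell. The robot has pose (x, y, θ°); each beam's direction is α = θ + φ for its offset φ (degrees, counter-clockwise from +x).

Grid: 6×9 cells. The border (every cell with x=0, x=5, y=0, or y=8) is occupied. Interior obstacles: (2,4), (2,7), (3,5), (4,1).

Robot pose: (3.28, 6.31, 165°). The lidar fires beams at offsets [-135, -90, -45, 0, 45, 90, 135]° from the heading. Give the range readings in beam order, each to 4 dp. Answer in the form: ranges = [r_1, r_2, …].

ranges = [1.9861, 1.7496, 0.7967, 2.3604, 2.6327, 0.3209, 0.3580]

beam 1: φ=-135°, α=30°
  d=(0.8660,0.5000)  start (3,6)  tX=0.8314 tY=1.3800  stride 1/|dx|=1.1547 1/|dy|=2.0000
    cross x-line → (4,6), t=0.8314
    cross y-line → (4,7), t=1.3800
    cross x-line → (5,7), t=1.9861 (wall)
  → r_1 = 1.9861
beam 2: φ=-90°, α=75°
  d=(0.2588,0.9659)  start (3,6)  tX=2.7819 tY=0.7143  stride 1/|dx|=3.8637 1/|dy|=1.0353
    cross y-line → (3,7), t=0.7143
    cross y-line → (3,8), t=1.7496 (wall)
  → r_2 = 1.7496
beam 3: φ=-45°, α=120°
  d=(-0.5000,0.8660)  start (3,6)  tX=0.5600 tY=0.7967  stride 1/|dx|=2.0000 1/|dy|=1.1547
    cross x-line → (2,6), t=0.5600
    cross y-line → (2,7), t=0.7967 (wall)
  → r_3 = 0.7967
beam 4: φ=0°, α=165°
  d=(-0.9659,0.2588)  start (3,6)  tX=0.2899 tY=2.6660  stride 1/|dx|=1.0353 1/|dy|=3.8637
    cross x-line → (2,6), t=0.2899
    cross x-line → (1,6), t=1.3252
    cross x-line → (0,6), t=2.3604 (wall)
  → r_4 = 2.3604
beam 5: φ=45°, α=210°
  d=(-0.8660,-0.5000)  start (3,6)  tX=0.3233 tY=0.6200  stride 1/|dx|=1.1547 1/|dy|=2.0000
    cross x-line → (2,6), t=0.3233
    cross y-line → (2,5), t=0.6200
    cross x-line → (1,5), t=1.4780
    cross y-line → (1,4), t=2.6200
    cross x-line → (0,4), t=2.6327 (wall)
  → r_5 = 2.6327
beam 6: φ=90°, α=255°
  d=(-0.2588,-0.9659)  start (3,6)  tX=1.0818 tY=0.3209  stride 1/|dx|=3.8637 1/|dy|=1.0353
    cross y-line → (3,5), t=0.3209 (wall)
  → r_6 = 0.3209
beam 7: φ=135°, α=300°
  d=(0.5000,-0.8660)  start (3,6)  tX=1.4400 tY=0.3580  stride 1/|dx|=2.0000 1/|dy|=1.1547
    cross y-line → (3,5), t=0.3580 (wall)
  → r_7 = 0.3580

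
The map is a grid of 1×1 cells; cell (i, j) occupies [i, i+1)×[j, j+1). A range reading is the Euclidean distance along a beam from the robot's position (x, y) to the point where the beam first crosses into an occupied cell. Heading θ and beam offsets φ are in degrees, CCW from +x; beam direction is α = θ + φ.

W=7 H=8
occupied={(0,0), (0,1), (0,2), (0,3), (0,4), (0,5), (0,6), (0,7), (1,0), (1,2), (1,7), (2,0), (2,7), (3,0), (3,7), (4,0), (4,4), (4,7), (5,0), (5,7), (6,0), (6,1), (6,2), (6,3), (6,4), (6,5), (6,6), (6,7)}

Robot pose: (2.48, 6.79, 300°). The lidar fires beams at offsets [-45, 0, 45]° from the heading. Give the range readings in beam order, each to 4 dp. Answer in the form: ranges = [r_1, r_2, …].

beam 1: φ=-45°, α=255°
  cosα=-0.2588 sinα=-0.9659 | (2,6) | tMaxX 1.8546 tMaxY 0.8179 | tΔX 3.8637 tΔY 1.0353
    t=0.8179 [y] (2,5)
    t=1.8531 [y] (2,4)
    t=1.8546 [x] (1,4)
    t=2.8884 [y] (1,3)
    t=3.9237 [y] (1,2) — stop
  → r_1 = 3.9237
beam 2: φ=0°, α=300°
  cosα=0.5000 sinα=-0.8660 | (2,6) | tMaxX 1.0400 tMaxY 0.9122 | tΔX 2.0000 tΔY 1.1547
    t=0.9122 [y] (2,5)
    t=1.0400 [x] (3,5)
    t=2.0669 [y] (3,4)
    t=3.0400 [x] (4,4) — stop
  → r_2 = 3.0400
beam 3: φ=45°, α=345°
  cosα=0.9659 sinα=-0.2588 | (2,6) | tMaxX 0.5383 tMaxY 3.0523 | tΔX 1.0353 tΔY 3.8637
    t=0.5383 [x] (3,6)
    t=1.5736 [x] (4,6)
    t=2.6089 [x] (5,6)
    t=3.0523 [y] (5,5)
    t=3.6442 [x] (6,5) — stop
  → r_3 = 3.6442

ranges = [3.9237, 3.0400, 3.6442]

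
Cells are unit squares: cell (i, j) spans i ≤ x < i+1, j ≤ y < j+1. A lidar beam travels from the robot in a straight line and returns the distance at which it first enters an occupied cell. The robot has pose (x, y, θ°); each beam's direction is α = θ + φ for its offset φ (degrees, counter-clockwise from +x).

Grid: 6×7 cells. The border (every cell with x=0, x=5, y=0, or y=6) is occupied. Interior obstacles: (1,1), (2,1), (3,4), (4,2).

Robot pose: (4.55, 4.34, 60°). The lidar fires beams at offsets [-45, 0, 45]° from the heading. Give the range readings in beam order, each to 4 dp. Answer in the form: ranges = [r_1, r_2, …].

beam 1: φ=-45°, α=15°
  direction (0.9659, 0.2588); cell (4,4); t to first gridline: x 0.4659, y 2.5500 (then +1.0353 / +3.8637)
    (5,4) via x @ 0.4659  # hit
  → r_1 = 0.4659
beam 2: φ=0°, α=60°
  direction (0.5000, 0.8660); cell (4,4); t to first gridline: x 0.9000, y 0.7621 (then +2.0000 / +1.1547)
    (4,5) via y @ 0.7621
    (5,5) via x @ 0.9000  # hit
  → r_2 = 0.9000
beam 3: φ=45°, α=105°
  direction (-0.2588, 0.9659); cell (4,4); t to first gridline: x 2.1250, y 0.6833 (then +3.8637 / +1.0353)
    (4,5) via y @ 0.6833
    (4,6) via y @ 1.7186  # hit
  → r_3 = 1.7186

ranges = [0.4659, 0.9000, 1.7186]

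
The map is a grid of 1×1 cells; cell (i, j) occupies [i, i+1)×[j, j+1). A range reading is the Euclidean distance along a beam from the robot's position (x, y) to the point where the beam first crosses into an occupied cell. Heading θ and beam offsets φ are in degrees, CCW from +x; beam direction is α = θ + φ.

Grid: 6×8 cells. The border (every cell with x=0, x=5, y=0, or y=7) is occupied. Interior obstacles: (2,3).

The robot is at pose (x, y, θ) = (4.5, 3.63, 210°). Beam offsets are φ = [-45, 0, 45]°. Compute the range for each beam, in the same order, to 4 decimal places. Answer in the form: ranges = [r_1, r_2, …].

beam 1: φ=-45°, α=165°
  direction (-0.9659, 0.2588); cell (4,3); t to first gridline: x 0.5176, y 1.4296 (then +1.0353 / +3.8637)
    (3,3) via x @ 0.5176
    (3,4) via y @ 1.4296
    (2,4) via x @ 1.5529
    (1,4) via x @ 2.5882
    (0,4) via x @ 3.6235  # hit
  → r_1 = 3.6235
beam 2: φ=0°, α=210°
  direction (-0.8660, -0.5000); cell (4,3); t to first gridline: x 0.5774, y 1.2600 (then +1.1547 / +2.0000)
    (3,3) via x @ 0.5774
    (3,2) via y @ 1.2600
    (2,2) via x @ 1.7321
    (1,2) via x @ 2.8868
    (1,1) via y @ 3.2600
    (0,1) via x @ 4.0415  # hit
  → r_2 = 4.0415
beam 3: φ=45°, α=255°
  direction (-0.2588, -0.9659); cell (4,3); t to first gridline: x 1.9319, y 0.6522 (then +3.8637 / +1.0353)
    (4,2) via y @ 0.6522
    (4,1) via y @ 1.6875
    (3,1) via x @ 1.9319
    (3,0) via y @ 2.7228  # hit
  → r_3 = 2.7228

ranges = [3.6235, 4.0415, 2.7228]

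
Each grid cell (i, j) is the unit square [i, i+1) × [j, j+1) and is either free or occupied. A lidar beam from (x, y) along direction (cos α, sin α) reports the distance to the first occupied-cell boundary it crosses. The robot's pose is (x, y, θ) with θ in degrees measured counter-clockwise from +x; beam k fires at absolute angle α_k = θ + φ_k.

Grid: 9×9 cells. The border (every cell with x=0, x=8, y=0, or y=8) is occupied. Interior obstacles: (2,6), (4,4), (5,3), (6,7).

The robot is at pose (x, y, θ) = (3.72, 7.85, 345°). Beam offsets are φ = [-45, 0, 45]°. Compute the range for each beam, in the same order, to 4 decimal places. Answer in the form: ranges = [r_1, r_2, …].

beam 1: φ=-45°, α=300°
  direction (0.5000, -0.8660); cell (3,7); t to first gridline: x 0.5600, y 0.9815 (then +2.0000 / +1.1547)
    (4,7) via x @ 0.5600
    (4,6) via y @ 0.9815
    (4,5) via y @ 2.1362
    (5,5) via x @ 2.5600
    (5,4) via y @ 3.2909
    (5,3) via y @ 4.4456  # hit
  → r_1 = 4.4456
beam 2: φ=0°, α=345°
  direction (0.9659, -0.2588); cell (3,7); t to first gridline: x 0.2899, y 3.2841 (then +1.0353 / +3.8637)
    (4,7) via x @ 0.2899
    (5,7) via x @ 1.3252
    (6,7) via x @ 2.3604  # hit
  → r_2 = 2.3604
beam 3: φ=45°, α=30°
  direction (0.8660, 0.5000); cell (3,7); t to first gridline: x 0.3233, y 0.3000 (then +1.1547 / +2.0000)
    (3,8) via y @ 0.3000  # hit
  → r_3 = 0.3000

ranges = [4.4456, 2.3604, 0.3000]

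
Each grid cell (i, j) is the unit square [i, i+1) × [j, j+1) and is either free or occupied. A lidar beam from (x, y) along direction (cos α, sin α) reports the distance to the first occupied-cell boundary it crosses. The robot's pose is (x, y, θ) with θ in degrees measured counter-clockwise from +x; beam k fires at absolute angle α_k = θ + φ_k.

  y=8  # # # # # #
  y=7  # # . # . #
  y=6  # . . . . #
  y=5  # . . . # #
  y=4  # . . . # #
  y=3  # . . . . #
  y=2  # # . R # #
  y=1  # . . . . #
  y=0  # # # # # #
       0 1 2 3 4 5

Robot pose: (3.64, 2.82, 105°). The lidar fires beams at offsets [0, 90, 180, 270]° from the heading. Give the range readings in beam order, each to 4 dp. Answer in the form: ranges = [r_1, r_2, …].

ranges = [5.3627, 1.6979, 1.8842, 0.3727]

beam 1: φ=0°, α=105°
  dir = (cos 105°, sin 105°) = (-0.2588, 0.9659); from cell (3,2)
  next x-line at t=2.4728, next y-line at t=0.1863; Δt_x=3.8637, Δt_y=1.0353
    y: enter (3,3) at t=0.1863
    y: enter (3,4) at t=1.2216
    y: enter (3,5) at t=2.2569
    x: enter (2,5) at t=2.4728
    y: enter (2,6) at t=3.2922
    y: enter (2,7) at t=4.3275
    y: enter (2,8) at t=5.3627 ← occupied
  → r_1 = 5.3627
beam 2: φ=90°, α=195°
  dir = (cos 195°, sin 195°) = (-0.9659, -0.2588); from cell (3,2)
  next x-line at t=0.6626, next y-line at t=3.1682; Δt_x=1.0353, Δt_y=3.8637
    x: enter (2,2) at t=0.6626
    x: enter (1,2) at t=1.6979 ← occupied
  → r_2 = 1.6979
beam 3: φ=180°, α=285°
  dir = (cos 285°, sin 285°) = (0.2588, -0.9659); from cell (3,2)
  next x-line at t=1.3909, next y-line at t=0.8489; Δt_x=3.8637, Δt_y=1.0353
    y: enter (3,1) at t=0.8489
    x: enter (4,1) at t=1.3909
    y: enter (4,0) at t=1.8842 ← occupied
  → r_3 = 1.8842
beam 4: φ=270°, α=15°
  dir = (cos 15°, sin 15°) = (0.9659, 0.2588); from cell (3,2)
  next x-line at t=0.3727, next y-line at t=0.6955; Δt_x=1.0353, Δt_y=3.8637
    x: enter (4,2) at t=0.3727 ← occupied
  → r_4 = 0.3727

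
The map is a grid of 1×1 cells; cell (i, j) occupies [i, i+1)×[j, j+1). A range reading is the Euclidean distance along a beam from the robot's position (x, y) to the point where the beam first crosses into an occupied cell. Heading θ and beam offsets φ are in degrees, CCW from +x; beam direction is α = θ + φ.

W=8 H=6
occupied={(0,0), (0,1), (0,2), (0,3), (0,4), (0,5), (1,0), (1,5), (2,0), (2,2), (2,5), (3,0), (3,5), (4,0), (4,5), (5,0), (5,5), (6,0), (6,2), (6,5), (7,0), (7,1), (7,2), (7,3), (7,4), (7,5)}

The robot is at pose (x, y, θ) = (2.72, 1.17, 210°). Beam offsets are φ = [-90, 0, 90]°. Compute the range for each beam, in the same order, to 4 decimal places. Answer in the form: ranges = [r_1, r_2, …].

ranges = [0.9584, 0.3400, 0.1963]

beam 1: φ=-90°, α=120°
  cosα=-0.5000 sinα=0.8660 | (2,1) | tMaxX 1.4400 tMaxY 0.9584 | tΔX 2.0000 tΔY 1.1547
    t=0.9584 [y] (2,2) — stop
  → r_1 = 0.9584
beam 2: φ=0°, α=210°
  cosα=-0.8660 sinα=-0.5000 | (2,1) | tMaxX 0.8314 tMaxY 0.3400 | tΔX 1.1547 tΔY 2.0000
    t=0.3400 [y] (2,0) — stop
  → r_2 = 0.3400
beam 3: φ=90°, α=300°
  cosα=0.5000 sinα=-0.8660 | (2,1) | tMaxX 0.5600 tMaxY 0.1963 | tΔX 2.0000 tΔY 1.1547
    t=0.1963 [y] (2,0) — stop
  → r_3 = 0.1963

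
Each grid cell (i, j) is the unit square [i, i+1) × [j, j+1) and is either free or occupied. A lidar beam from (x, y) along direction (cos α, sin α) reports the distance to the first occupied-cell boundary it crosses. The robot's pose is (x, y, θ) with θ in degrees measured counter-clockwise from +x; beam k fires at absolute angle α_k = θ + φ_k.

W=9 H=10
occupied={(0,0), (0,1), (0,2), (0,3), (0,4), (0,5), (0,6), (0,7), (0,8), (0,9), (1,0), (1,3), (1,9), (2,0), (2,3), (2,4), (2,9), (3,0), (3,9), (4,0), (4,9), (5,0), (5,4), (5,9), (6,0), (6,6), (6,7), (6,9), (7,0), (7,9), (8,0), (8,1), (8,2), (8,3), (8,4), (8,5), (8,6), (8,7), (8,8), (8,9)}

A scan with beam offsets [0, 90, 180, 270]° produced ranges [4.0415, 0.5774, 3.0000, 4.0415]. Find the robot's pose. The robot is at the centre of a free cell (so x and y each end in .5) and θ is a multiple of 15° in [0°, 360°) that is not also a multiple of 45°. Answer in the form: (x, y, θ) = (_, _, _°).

(x, y, θ) = (4.5, 4.5, 240°)

Candidates: 50 free-cell centres × 16 headings = 800 poses. Raycast each; keep the one whose scan matches to 4 dp.
  (4.5, 8.5, 165°): beam 1 = 1.9319 ≠ 4.0415 ✗
  (5.5, 5.5, 240°): beam 1 = 0.5774 ≠ 4.0415 ✗
  (3.5, 6.5, 165°): beam 1 = 2.5882 ≠ 4.0415 ✗
  …
  (4.5, 4.5, 240°): r_1=4.0415, r_2=0.5774, r_3=3.0000, r_4=4.0415 — all match ✓
Unique over the lattice → pose = (4.5, 4.5, 240°).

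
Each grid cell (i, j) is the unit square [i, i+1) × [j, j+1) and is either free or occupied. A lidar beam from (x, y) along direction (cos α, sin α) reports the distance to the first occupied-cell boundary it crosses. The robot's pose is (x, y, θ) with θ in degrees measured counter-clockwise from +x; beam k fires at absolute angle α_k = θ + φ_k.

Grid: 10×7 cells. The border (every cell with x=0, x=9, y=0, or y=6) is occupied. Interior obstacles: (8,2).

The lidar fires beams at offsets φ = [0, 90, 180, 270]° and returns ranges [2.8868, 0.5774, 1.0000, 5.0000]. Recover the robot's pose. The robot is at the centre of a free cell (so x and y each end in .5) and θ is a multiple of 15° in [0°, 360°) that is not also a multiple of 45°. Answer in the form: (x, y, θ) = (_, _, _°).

The pose lattice has 39·16 = 624 candidates. Test each by forward raycasting.
  (7.5, 3.5, 30°): beam 1 = 1.7321 ≠ 2.8868 ✗
  (3.5, 2.5, 195°): beam 1 = 2.5882 ≠ 2.8868 ✗
  (3.5, 5.5, 240°): beam 1 = 5.0000 ≠ 2.8868 ✗
  …
  (1.5, 3.5, 60°): r_1=2.8868, r_2=0.5774, r_3=1.0000, r_4=5.0000 — all match ✓
No second candidate reproduces the full scan.

(x, y, θ) = (1.5, 3.5, 60°)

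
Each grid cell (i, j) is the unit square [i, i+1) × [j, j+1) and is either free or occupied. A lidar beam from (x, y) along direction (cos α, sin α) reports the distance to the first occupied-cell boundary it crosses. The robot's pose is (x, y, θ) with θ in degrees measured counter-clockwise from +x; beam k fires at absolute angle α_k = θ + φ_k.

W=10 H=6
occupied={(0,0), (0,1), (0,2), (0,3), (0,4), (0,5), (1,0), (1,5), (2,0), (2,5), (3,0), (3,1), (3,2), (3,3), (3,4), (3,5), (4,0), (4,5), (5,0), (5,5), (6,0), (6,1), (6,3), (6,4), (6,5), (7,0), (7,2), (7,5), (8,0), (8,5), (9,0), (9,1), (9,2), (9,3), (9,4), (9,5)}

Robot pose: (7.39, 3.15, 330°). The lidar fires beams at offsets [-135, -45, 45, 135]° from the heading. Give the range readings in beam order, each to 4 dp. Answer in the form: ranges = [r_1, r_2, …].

beam 1: φ=-135°, α=195°
  dir = (cos 195°, sin 195°) = (-0.9659, -0.2588); from cell (7,3)
  next x-line at t=0.4038, next y-line at t=0.5796; Δt_x=1.0353, Δt_y=3.8637
    x: enter (6,3) at t=0.4038 ← occupied
  → r_1 = 0.4038
beam 2: φ=-45°, α=285°
  dir = (cos 285°, sin 285°) = (0.2588, -0.9659); from cell (7,3)
  next x-line at t=2.3569, next y-line at t=0.1553; Δt_x=3.8637, Δt_y=1.0353
    y: enter (7,2) at t=0.1553 ← occupied
  → r_2 = 0.1553
beam 3: φ=45°, α=15°
  dir = (cos 15°, sin 15°) = (0.9659, 0.2588); from cell (7,3)
  next x-line at t=0.6315, next y-line at t=3.2841; Δt_x=1.0353, Δt_y=3.8637
    x: enter (8,3) at t=0.6315
    x: enter (9,3) at t=1.6668 ← occupied
  → r_3 = 1.6668
beam 4: φ=135°, α=105°
  dir = (cos 105°, sin 105°) = (-0.2588, 0.9659); from cell (7,3)
  next x-line at t=1.5068, next y-line at t=0.8800; Δt_x=3.8637, Δt_y=1.0353
    y: enter (7,4) at t=0.8800
    x: enter (6,4) at t=1.5068 ← occupied
  → r_4 = 1.5068

ranges = [0.4038, 0.1553, 1.6668, 1.5068]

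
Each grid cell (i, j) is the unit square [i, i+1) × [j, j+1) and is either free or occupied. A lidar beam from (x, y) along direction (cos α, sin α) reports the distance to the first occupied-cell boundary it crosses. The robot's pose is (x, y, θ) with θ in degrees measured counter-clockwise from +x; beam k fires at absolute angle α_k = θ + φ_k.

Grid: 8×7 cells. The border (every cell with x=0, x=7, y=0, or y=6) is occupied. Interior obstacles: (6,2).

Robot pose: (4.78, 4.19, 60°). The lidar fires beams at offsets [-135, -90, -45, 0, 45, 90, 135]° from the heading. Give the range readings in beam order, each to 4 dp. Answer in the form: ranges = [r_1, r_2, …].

beam 1: φ=-135°, α=285°
  d=(0.2588,-0.9659)  start (4,4)  tX=0.8500 tY=0.1967  stride 1/|dx|=3.8637 1/|dy|=1.0353
    cross y-line → (4,3), t=0.1967
    cross x-line → (5,3), t=0.8500
    cross y-line → (5,2), t=1.2320
    cross y-line → (5,1), t=2.2673
    cross y-line → (5,0), t=3.3025 (wall)
  → r_1 = 3.3025
beam 2: φ=-90°, α=330°
  d=(0.8660,-0.5000)  start (4,4)  tX=0.2540 tY=0.3800  stride 1/|dx|=1.1547 1/|dy|=2.0000
    cross x-line → (5,4), t=0.2540
    cross y-line → (5,3), t=0.3800
    cross x-line → (6,3), t=1.4087
    cross y-line → (6,2), t=2.3800 (wall)
  → r_2 = 2.3800
beam 3: φ=-45°, α=15°
  d=(0.9659,0.2588)  start (4,4)  tX=0.2278 tY=3.1296  stride 1/|dx|=1.0353 1/|dy|=3.8637
    cross x-line → (5,4), t=0.2278
    cross x-line → (6,4), t=1.2630
    cross x-line → (7,4), t=2.2983 (wall)
  → r_3 = 2.2983
beam 4: φ=0°, α=60°
  d=(0.5000,0.8660)  start (4,4)  tX=0.4400 tY=0.9353  stride 1/|dx|=2.0000 1/|dy|=1.1547
    cross x-line → (5,4), t=0.4400
    cross y-line → (5,5), t=0.9353
    cross y-line → (5,6), t=2.0900 (wall)
  → r_4 = 2.0900
beam 5: φ=45°, α=105°
  d=(-0.2588,0.9659)  start (4,4)  tX=3.0137 tY=0.8386  stride 1/|dx|=3.8637 1/|dy|=1.0353
    cross y-line → (4,5), t=0.8386
    cross y-line → (4,6), t=1.8738 (wall)
  → r_5 = 1.8738
beam 6: φ=90°, α=150°
  d=(-0.8660,0.5000)  start (4,4)  tX=0.9007 tY=1.6200  stride 1/|dx|=1.1547 1/|dy|=2.0000
    cross x-line → (3,4), t=0.9007
    cross y-line → (3,5), t=1.6200
    cross x-line → (2,5), t=2.0554
    cross x-line → (1,5), t=3.2101
    cross y-line → (1,6), t=3.6200 (wall)
  → r_6 = 3.6200
beam 7: φ=135°, α=195°
  d=(-0.9659,-0.2588)  start (4,4)  tX=0.8075 tY=0.7341  stride 1/|dx|=1.0353 1/|dy|=3.8637
    cross y-line → (4,3), t=0.7341
    cross x-line → (3,3), t=0.8075
    cross x-line → (2,3), t=1.8428
    cross x-line → (1,3), t=2.8781
    cross x-line → (0,3), t=3.9133 (wall)
  → r_7 = 3.9133

ranges = [3.3025, 2.3800, 2.2983, 2.0900, 1.8738, 3.6200, 3.9133]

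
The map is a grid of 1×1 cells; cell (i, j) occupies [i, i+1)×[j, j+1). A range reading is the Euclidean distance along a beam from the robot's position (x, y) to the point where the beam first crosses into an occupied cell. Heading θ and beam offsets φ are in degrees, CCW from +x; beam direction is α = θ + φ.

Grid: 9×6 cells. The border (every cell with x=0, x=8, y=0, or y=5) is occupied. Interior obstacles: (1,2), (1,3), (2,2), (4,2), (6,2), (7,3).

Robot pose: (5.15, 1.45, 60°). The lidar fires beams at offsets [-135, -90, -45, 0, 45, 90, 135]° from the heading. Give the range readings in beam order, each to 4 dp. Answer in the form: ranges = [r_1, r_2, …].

beam 1: φ=-135°, α=285°
  dir = (cos 285°, sin 285°) = (0.2588, -0.9659); from cell (5,1)
  next x-line at t=3.2841, next y-line at t=0.4659; Δt_x=3.8637, Δt_y=1.0353
    y: enter (5,0) at t=0.4659 ← occupied
  → r_1 = 0.4659
beam 2: φ=-90°, α=330°
  dir = (cos 330°, sin 330°) = (0.8660, -0.5000); from cell (5,1)
  next x-line at t=0.9815, next y-line at t=0.9000; Δt_x=1.1547, Δt_y=2.0000
    y: enter (5,0) at t=0.9000 ← occupied
  → r_2 = 0.9000
beam 3: φ=-45°, α=15°
  dir = (cos 15°, sin 15°) = (0.9659, 0.2588); from cell (5,1)
  next x-line at t=0.8800, next y-line at t=2.1250; Δt_x=1.0353, Δt_y=3.8637
    x: enter (6,1) at t=0.8800
    x: enter (7,1) at t=1.9153
    y: enter (7,2) at t=2.1250
    x: enter (8,2) at t=2.9505 ← occupied
  → r_3 = 2.9505
beam 4: φ=0°, α=60°
  dir = (cos 60°, sin 60°) = (0.5000, 0.8660); from cell (5,1)
  next x-line at t=1.7000, next y-line at t=0.6351; Δt_x=2.0000, Δt_y=1.1547
    y: enter (5,2) at t=0.6351
    x: enter (6,2) at t=1.7000 ← occupied
  → r_4 = 1.7000
beam 5: φ=45°, α=105°
  dir = (cos 105°, sin 105°) = (-0.2588, 0.9659); from cell (5,1)
  next x-line at t=0.5796, next y-line at t=0.5694; Δt_x=3.8637, Δt_y=1.0353
    y: enter (5,2) at t=0.5694
    x: enter (4,2) at t=0.5796 ← occupied
  → r_5 = 0.5796
beam 6: φ=90°, α=150°
  dir = (cos 150°, sin 150°) = (-0.8660, 0.5000); from cell (5,1)
  next x-line at t=0.1732, next y-line at t=1.1000; Δt_x=1.1547, Δt_y=2.0000
    x: enter (4,1) at t=0.1732
    y: enter (4,2) at t=1.1000 ← occupied
  → r_6 = 1.1000
beam 7: φ=135°, α=195°
  dir = (cos 195°, sin 195°) = (-0.9659, -0.2588); from cell (5,1)
  next x-line at t=0.1553, next y-line at t=1.7387; Δt_x=1.0353, Δt_y=3.8637
    x: enter (4,1) at t=0.1553
    x: enter (3,1) at t=1.1906
    y: enter (3,0) at t=1.7387 ← occupied
  → r_7 = 1.7387

ranges = [0.4659, 0.9000, 2.9505, 1.7000, 0.5796, 1.1000, 1.7387]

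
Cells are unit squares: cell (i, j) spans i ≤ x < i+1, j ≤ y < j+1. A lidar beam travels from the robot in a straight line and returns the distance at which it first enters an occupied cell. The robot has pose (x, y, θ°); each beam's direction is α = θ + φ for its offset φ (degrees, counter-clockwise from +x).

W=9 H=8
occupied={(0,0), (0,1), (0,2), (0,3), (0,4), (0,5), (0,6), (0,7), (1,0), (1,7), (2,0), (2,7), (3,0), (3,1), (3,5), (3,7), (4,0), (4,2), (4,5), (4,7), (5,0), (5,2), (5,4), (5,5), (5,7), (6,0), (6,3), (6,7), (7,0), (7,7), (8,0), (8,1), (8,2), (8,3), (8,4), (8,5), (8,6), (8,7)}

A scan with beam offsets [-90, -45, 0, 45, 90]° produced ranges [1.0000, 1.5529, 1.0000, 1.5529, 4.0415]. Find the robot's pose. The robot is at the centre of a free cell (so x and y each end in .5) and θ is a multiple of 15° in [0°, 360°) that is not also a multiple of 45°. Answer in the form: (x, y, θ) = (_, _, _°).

(x, y, θ) = (4.5, 3.5, 60°)

The pose lattice has 34·16 = 544 candidates. Test each by forward raycasting.
  (5.5, 3.5, 75°): beam 1 = 0.5176 ≠ 1.0000 ✗
  (1.5, 1.5, 240°): beam 1 = 0.5774 ≠ 1.0000 ✗
  (2.5, 4.5, 165°): beam 1 = 2.5882 ≠ 1.0000 ✗
  (4.5, 3.5, 330°): beam 1 = 0.5774 ≠ 1.0000 ✗
  …
  (4.5, 3.5, 60°): r_1=1.0000, r_2=1.5529, r_3=1.0000, r_4=1.5529, r_5=4.0415 — all match ✓
Only this pose fits every beam.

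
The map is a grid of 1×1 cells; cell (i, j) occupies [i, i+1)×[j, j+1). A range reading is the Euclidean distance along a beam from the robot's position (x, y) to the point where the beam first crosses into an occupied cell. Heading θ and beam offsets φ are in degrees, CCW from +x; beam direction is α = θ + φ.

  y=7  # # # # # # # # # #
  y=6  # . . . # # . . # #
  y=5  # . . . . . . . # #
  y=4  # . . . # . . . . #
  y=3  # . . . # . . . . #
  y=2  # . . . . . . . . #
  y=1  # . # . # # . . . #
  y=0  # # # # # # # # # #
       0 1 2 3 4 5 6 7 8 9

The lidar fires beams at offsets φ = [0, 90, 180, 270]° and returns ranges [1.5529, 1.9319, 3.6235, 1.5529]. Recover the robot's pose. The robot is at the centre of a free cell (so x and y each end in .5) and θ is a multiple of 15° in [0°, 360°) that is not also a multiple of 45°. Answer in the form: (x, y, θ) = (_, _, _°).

(x, y, θ) = (6.5, 5.5, 75°)

Enumerate (i+0.5, j+0.5, θ) over the 39 free cells and 16 admissible headings. For each, cast all 4 beams and compare to the given ranges.
  (3.5, 4.5, 345°): beam 1 = 0.5176 ≠ 1.5529 ✗
  (7.5, 2.5, 75°): beam 1 = 2.5882 ≠ 1.5529 ✗
  (5.5, 3.5, 240°): beam 1 = 1.7321 ≠ 1.5529 ✗
  …
  (6.5, 5.5, 75°): r_1=1.5529, r_2=1.9319, r_3=3.6235, r_4=1.5529 — all match ✓
Only this pose fits every beam.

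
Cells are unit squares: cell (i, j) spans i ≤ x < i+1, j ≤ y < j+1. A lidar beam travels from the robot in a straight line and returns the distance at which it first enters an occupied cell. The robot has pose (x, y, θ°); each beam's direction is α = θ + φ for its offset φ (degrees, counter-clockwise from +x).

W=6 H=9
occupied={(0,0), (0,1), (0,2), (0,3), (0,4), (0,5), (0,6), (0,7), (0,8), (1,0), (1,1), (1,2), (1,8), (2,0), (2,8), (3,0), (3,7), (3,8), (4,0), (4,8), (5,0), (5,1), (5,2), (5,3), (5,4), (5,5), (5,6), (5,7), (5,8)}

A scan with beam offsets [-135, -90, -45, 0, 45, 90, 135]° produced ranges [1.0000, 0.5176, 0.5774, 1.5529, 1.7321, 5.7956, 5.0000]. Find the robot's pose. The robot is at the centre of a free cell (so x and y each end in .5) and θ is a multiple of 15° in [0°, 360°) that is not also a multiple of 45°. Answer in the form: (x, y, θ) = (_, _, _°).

(x, y, θ) = (3.5, 1.5, 345°)

The pose lattice has 25·16 = 400 candidates. Test each by forward raycasting.
  (2.5, 7.5, 165°): beam 1 = 0.5774 ≠ 1.0000 ✗
  (1.5, 6.5, 330°): beam 1 = 0.5176 ≠ 1.0000 ✗
  (3.5, 4.5, 330°): beam 1 = 2.5882 ≠ 1.0000 ✗
  …
  (3.5, 1.5, 345°): r_1=1.0000, r_2=0.5176, r_3=0.5774, r_4=1.5529, r_5=1.7321, r_6=5.7956, r_7=5.0000 — all match ✓
Unique over the lattice → pose = (3.5, 1.5, 345°).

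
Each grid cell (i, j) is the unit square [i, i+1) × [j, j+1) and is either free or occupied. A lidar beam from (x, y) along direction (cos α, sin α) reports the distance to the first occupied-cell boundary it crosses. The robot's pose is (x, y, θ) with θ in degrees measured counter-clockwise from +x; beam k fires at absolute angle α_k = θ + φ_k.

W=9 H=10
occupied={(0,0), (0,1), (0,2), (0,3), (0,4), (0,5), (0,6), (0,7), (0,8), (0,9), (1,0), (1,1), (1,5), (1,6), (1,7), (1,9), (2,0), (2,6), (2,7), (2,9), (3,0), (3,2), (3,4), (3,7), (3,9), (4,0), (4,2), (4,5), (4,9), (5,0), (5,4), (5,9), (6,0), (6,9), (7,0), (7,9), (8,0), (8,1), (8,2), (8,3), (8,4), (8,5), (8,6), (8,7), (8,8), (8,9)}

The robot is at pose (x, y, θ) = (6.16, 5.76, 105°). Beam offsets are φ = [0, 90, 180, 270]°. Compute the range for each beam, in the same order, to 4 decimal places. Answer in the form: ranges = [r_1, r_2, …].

ranges = [3.3543, 1.2009, 4.9279, 1.9049]

beam 1: φ=0°, α=105°
  dir = (cos 105°, sin 105°) = (-0.2588, 0.9659); from cell (6,5)
  next x-line at t=0.6182, next y-line at t=0.2485; Δt_x=3.8637, Δt_y=1.0353
    y: enter (6,6) at t=0.2485
    x: enter (5,6) at t=0.6182
    y: enter (5,7) at t=1.2837
    y: enter (5,8) at t=2.3190
    y: enter (5,9) at t=3.3543 ← occupied
  → r_1 = 3.3543
beam 2: φ=90°, α=195°
  dir = (cos 195°, sin 195°) = (-0.9659, -0.2588); from cell (6,5)
  next x-line at t=0.1656, next y-line at t=2.9364; Δt_x=1.0353, Δt_y=3.8637
    x: enter (5,5) at t=0.1656
    x: enter (4,5) at t=1.2009 ← occupied
  → r_2 = 1.2009
beam 3: φ=180°, α=285°
  dir = (cos 285°, sin 285°) = (0.2588, -0.9659); from cell (6,5)
  next x-line at t=3.2455, next y-line at t=0.7868; Δt_x=3.8637, Δt_y=1.0353
    y: enter (6,4) at t=0.7868
    y: enter (6,3) at t=1.8221
    y: enter (6,2) at t=2.8574
    x: enter (7,2) at t=3.2455
    y: enter (7,1) at t=3.8926
    y: enter (7,0) at t=4.9279 ← occupied
  → r_3 = 4.9279
beam 4: φ=270°, α=15°
  dir = (cos 15°, sin 15°) = (0.9659, 0.2588); from cell (6,5)
  next x-line at t=0.8696, next y-line at t=0.9273; Δt_x=1.0353, Δt_y=3.8637
    x: enter (7,5) at t=0.8696
    y: enter (7,6) at t=0.9273
    x: enter (8,6) at t=1.9049 ← occupied
  → r_4 = 1.9049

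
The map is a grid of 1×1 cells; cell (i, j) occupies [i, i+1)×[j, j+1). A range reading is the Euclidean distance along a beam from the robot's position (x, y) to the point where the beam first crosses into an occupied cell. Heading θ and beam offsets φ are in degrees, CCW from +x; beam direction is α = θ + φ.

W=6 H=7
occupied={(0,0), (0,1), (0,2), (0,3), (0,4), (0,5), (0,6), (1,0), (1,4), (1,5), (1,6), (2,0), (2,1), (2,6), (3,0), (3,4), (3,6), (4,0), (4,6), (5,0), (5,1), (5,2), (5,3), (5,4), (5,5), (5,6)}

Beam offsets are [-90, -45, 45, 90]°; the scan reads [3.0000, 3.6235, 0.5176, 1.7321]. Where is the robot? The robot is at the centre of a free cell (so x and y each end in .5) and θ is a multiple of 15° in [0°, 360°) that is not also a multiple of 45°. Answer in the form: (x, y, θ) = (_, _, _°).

(x, y, θ) = (2.5, 4.5, 330°)

Enumerate (i+0.5, j+0.5, θ) over the 16 free cells and 16 admissible headings. For each, cast all 4 beams and compare to the given ranges.
  (2.5, 2.5, 30°): beam 1 = 0.5774 ≠ 3.0000 ✗
  (2.5, 2.5, 60°): beam 1 = 2.8868 ≠ 3.0000 ✗
  (3.5, 2.5, 120°): beam 1 = 1.7321 ≠ 3.0000 ✗
  (3.5, 5.5, 285°): beam 1 = 1.5529 ≠ 3.0000 ✗
  …
  (2.5, 4.5, 330°): r_1=3.0000, r_2=3.6235, r_3=0.5176, r_4=1.7321 — all match ✓
No second candidate reproduces the full scan.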